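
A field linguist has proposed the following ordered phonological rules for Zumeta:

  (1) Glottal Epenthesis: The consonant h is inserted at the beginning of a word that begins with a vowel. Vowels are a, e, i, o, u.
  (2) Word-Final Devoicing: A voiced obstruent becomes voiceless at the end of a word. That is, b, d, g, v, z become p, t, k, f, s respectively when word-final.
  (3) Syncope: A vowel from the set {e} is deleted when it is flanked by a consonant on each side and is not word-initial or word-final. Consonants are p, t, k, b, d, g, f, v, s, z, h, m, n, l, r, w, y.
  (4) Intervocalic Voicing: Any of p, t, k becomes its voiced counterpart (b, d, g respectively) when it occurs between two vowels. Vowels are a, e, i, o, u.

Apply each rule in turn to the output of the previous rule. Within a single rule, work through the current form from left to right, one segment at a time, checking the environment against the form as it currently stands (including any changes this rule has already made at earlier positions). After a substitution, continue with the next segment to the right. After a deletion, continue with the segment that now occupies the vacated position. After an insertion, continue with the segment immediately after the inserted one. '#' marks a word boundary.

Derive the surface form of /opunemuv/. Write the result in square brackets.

(1) Glottal Epenthesis: [opunemuv] → [hopunemuv]
(2) Word-Final Devoicing: [hopunemuv] → [hopunemuf]
(3) Syncope: [hopunemuf] → [hopunmuf]
(4) Intervocalic Voicing: [hopunmuf] → [hobunmuf]

[hobunmuf]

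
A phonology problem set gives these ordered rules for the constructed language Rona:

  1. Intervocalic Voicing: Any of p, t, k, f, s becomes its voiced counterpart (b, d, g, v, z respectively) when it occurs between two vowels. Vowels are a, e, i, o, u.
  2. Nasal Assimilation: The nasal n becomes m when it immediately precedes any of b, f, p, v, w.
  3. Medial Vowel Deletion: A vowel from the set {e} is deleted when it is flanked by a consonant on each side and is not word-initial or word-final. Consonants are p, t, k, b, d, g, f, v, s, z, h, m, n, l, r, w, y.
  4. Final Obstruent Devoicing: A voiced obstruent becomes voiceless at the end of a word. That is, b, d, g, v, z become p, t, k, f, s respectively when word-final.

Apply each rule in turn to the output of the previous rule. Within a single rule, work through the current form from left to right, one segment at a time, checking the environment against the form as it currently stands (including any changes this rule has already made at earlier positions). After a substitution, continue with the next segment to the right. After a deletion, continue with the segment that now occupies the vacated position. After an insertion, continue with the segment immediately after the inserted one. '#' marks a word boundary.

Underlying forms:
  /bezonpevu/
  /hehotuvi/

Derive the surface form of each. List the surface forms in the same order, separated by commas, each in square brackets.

/bezonpevu/:
  1 Intervocalic Voicing: no change — [bezonpevu]
  2 Nasal Assimilation: [bezonpevu] → [bezompevu]
  3 Medial Vowel Deletion: [bezompevu] → [bzompvu]
  4 Final Obstruent Devoicing: no change — [bzompvu]
/hehotuvi/:
  1 Intervocalic Voicing: [hehotuvi] → [hehoduvi]
  2 Nasal Assimilation: no change — [hehoduvi]
  3 Medial Vowel Deletion: [hehoduvi] → [hhoduvi]
  4 Final Obstruent Devoicing: no change — [hhoduvi]

[bzompvu], [hhoduvi]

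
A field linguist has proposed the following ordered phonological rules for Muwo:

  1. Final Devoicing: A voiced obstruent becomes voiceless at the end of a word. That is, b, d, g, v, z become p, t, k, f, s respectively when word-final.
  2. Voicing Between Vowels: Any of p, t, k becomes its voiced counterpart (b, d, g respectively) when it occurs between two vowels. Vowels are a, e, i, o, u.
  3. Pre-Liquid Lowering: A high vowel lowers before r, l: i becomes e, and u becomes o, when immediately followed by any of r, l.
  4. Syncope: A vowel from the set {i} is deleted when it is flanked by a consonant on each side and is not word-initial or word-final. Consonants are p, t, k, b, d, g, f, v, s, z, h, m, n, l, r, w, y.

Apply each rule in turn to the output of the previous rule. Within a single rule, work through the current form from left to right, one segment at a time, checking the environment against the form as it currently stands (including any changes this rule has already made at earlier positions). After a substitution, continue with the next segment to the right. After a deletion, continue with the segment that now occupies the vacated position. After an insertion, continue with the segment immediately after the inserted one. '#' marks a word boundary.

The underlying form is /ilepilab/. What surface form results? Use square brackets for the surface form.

1 Final Devoicing: [ilepilab] → [ilepilap]
2 Voicing Between Vowels: [ilepilap] → [ilebilap]
3 Pre-Liquid Lowering: [ilebilap] → [elebelap]
4 Syncope: no change — [elebelap]

[elebelap]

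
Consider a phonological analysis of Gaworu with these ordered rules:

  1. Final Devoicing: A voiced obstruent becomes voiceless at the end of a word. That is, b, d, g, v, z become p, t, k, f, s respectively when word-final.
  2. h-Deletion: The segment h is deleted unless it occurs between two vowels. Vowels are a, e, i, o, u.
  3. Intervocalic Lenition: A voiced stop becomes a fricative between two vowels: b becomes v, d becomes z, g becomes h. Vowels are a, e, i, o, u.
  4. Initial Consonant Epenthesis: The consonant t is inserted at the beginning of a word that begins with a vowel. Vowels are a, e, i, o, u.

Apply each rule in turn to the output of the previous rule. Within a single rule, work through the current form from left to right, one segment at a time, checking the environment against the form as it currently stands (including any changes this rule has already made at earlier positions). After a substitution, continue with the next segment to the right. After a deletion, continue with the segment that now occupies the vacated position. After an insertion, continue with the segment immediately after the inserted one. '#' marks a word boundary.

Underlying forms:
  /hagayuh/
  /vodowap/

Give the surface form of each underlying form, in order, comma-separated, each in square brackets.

[tahayu], [vozowap]

/hagayuh/:
  1 Final Devoicing: no change — [hagayuh]
  2 h-Deletion: [hagayuh] → [agayu]
  3 Intervocalic Lenition: [agayu] → [ahayu]
  4 Initial Consonant Epenthesis: [ahayu] → [tahayu]
/vodowap/:
  1 Final Devoicing: no change — [vodowap]
  2 h-Deletion: no change — [vodowap]
  3 Intervocalic Lenition: [vodowap] → [vozowap]
  4 Initial Consonant Epenthesis: no change — [vozowap]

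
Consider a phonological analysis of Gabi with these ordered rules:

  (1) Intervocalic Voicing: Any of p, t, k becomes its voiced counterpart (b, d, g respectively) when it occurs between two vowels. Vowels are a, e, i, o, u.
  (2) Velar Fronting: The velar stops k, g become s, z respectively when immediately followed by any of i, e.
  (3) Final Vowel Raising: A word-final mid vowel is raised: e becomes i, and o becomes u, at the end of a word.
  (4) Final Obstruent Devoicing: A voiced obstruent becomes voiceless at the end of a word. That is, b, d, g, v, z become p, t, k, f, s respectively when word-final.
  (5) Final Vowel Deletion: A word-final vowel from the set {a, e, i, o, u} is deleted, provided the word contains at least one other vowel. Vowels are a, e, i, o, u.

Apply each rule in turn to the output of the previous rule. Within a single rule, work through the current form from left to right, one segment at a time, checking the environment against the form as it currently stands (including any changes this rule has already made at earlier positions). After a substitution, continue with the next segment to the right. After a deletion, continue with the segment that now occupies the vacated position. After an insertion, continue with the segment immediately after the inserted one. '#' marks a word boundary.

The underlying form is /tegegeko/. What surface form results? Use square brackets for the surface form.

(1) Intervocalic Voicing: [tegegeko] → [tegegego]
(2) Velar Fronting: [tegegego] → [tezezego]
(3) Final Vowel Raising: [tezezego] → [tezezegu]
(4) Final Obstruent Devoicing: no change — [tezezegu]
(5) Final Vowel Deletion: [tezezegu] → [tezezeg]

[tezezeg]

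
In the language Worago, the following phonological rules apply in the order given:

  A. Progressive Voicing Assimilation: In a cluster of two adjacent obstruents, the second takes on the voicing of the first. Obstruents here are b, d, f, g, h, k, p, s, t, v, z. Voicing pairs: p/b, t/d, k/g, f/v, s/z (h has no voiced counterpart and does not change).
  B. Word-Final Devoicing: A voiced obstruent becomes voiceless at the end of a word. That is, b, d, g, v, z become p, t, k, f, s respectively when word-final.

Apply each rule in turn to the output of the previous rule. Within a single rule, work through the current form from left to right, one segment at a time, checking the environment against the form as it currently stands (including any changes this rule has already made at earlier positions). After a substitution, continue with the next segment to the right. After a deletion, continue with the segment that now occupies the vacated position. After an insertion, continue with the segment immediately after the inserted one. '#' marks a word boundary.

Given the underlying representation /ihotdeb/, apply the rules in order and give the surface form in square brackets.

[ihottep]

A Progressive Voicing Assimilation: [ihotdeb] → [ihotteb]
B Word-Final Devoicing: [ihotteb] → [ihottep]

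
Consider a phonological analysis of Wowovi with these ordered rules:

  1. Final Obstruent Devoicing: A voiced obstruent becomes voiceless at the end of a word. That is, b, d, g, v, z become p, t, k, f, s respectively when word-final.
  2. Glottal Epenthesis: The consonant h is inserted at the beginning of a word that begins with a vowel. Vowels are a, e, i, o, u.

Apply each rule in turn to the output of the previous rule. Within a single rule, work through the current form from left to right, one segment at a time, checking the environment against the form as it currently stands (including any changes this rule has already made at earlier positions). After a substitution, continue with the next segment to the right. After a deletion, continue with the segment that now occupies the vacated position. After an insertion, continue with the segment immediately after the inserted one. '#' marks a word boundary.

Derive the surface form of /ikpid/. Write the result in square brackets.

1 Final Obstruent Devoicing: [ikpid] → [ikpit]
2 Glottal Epenthesis: [ikpit] → [hikpit]

[hikpit]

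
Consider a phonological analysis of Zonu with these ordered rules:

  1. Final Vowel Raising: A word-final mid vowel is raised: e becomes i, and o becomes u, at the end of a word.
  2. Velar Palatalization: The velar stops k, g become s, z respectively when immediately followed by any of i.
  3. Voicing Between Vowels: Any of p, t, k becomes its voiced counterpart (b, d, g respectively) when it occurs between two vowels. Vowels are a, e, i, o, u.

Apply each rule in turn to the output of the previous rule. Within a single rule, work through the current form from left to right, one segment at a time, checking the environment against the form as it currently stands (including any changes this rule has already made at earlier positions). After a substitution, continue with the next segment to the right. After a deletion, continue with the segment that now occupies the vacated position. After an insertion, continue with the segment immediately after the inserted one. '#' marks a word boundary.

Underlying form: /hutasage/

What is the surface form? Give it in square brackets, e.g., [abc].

[hudasazi]

1 Final Vowel Raising: [hutasage] → [hutasagi]
2 Velar Palatalization: [hutasagi] → [hutasazi]
3 Voicing Between Vowels: [hutasazi] → [hudasazi]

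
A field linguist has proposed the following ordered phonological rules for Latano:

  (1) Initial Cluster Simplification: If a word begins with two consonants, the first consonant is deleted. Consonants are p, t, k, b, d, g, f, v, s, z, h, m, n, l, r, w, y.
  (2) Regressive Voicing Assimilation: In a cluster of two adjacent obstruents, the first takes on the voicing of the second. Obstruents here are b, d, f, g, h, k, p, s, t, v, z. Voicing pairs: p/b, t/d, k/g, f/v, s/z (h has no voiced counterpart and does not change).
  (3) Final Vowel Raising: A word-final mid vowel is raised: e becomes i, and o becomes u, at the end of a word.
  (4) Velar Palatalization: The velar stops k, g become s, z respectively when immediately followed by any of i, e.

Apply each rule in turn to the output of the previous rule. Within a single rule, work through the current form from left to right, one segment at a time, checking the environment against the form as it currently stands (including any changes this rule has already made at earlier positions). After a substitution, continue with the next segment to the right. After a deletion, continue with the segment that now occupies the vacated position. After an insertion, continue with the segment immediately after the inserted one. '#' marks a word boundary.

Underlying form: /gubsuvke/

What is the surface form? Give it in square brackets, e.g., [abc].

[gupsufsi]

(1) Initial Cluster Simplification: no change — [gubsuvke]
(2) Regressive Voicing Assimilation: [gubsuvke] → [gupsufke]
(3) Final Vowel Raising: [gupsufke] → [gupsufki]
(4) Velar Palatalization: [gupsufki] → [gupsufsi]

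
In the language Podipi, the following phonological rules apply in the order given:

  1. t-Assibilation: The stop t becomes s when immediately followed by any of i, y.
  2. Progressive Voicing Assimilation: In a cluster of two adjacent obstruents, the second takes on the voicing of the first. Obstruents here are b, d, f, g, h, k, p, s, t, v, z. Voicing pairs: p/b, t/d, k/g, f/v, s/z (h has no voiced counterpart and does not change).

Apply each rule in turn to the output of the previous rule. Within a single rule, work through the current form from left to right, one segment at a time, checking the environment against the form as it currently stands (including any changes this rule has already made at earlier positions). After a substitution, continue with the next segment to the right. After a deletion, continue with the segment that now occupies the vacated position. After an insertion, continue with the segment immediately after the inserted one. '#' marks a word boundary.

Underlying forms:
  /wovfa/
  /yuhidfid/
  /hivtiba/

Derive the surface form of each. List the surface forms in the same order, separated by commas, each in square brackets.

/wovfa/:
  1 t-Assibilation: no change — [wovfa]
  2 Progressive Voicing Assimilation: [wovfa] → [wovva]
/yuhidfid/:
  1 t-Assibilation: no change — [yuhidfid]
  2 Progressive Voicing Assimilation: [yuhidfid] → [yuhidvid]
/hivtiba/:
  1 t-Assibilation: [hivtiba] → [hivsiba]
  2 Progressive Voicing Assimilation: [hivsiba] → [hivziba]

[wovva], [yuhidvid], [hivziba]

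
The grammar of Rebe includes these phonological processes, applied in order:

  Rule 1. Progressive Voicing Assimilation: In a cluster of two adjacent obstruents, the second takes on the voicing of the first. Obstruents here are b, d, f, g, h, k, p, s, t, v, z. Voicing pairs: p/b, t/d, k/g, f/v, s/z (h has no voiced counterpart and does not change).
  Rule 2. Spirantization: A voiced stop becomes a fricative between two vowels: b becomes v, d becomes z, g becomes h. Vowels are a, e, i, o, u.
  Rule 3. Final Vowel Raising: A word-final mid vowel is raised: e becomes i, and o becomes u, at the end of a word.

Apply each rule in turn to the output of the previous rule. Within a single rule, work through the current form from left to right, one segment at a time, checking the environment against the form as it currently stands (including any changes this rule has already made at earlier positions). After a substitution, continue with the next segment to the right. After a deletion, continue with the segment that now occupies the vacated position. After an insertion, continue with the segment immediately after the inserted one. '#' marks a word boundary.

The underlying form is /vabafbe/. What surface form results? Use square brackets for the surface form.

[vavafpi]

Rule 1 Progressive Voicing Assimilation: [vabafbe] → [vabafpe]
Rule 2 Spirantization: [vabafpe] → [vavafpe]
Rule 3 Final Vowel Raising: [vavafpe] → [vavafpi]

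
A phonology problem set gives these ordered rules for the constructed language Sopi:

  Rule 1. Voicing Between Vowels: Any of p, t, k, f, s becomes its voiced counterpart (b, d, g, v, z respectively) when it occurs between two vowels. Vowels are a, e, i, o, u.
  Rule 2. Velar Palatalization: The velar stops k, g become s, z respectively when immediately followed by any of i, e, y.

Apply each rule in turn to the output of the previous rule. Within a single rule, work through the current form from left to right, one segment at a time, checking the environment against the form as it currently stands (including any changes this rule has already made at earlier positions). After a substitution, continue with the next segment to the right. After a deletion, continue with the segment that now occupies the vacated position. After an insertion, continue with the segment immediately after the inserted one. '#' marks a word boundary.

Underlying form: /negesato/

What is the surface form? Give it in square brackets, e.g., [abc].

Rule 1 Voicing Between Vowels: [negesato] → [negezado]
Rule 2 Velar Palatalization: [negezado] → [nezezado]

[nezezado]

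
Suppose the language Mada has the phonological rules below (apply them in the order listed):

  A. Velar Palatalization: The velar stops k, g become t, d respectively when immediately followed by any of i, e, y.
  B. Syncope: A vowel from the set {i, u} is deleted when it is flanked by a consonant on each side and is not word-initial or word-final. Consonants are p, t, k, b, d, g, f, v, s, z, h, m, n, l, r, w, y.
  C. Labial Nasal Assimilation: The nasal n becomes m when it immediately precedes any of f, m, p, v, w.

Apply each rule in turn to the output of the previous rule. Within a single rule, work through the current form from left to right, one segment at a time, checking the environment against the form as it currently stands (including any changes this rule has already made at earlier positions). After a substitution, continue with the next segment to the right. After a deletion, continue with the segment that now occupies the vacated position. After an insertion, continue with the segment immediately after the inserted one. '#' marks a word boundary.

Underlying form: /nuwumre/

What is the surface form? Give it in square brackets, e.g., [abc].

[mwmre]

A Velar Palatalization: no change — [nuwumre]
B Syncope: [nuwumre] → [nwmre]
C Labial Nasal Assimilation: [nwmre] → [mwmre]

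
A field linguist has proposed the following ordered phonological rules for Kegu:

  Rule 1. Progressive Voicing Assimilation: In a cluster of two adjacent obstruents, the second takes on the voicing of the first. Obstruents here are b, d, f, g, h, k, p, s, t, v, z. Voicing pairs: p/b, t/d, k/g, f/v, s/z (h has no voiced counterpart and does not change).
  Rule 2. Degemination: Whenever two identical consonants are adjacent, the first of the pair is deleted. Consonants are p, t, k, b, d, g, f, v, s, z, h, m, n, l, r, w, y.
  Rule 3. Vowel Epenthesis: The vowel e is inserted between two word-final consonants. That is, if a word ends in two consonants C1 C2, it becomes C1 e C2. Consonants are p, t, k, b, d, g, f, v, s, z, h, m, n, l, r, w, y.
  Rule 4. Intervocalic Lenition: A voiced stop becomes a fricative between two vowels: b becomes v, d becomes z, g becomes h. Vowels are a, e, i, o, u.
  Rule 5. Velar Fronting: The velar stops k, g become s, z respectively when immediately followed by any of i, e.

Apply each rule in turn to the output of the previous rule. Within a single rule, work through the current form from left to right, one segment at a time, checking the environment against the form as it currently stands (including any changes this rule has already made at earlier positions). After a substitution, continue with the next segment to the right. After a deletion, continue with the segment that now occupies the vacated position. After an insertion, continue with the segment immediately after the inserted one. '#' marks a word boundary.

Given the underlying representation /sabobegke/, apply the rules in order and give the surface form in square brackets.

[savovehe]

Rule 1 Progressive Voicing Assimilation: [sabobegke] → [sabobegge]
Rule 2 Degemination: [sabobegge] → [sabobege]
Rule 3 Vowel Epenthesis: no change — [sabobege]
Rule 4 Intervocalic Lenition: [sabobege] → [savovehe]
Rule 5 Velar Fronting: no change — [savovehe]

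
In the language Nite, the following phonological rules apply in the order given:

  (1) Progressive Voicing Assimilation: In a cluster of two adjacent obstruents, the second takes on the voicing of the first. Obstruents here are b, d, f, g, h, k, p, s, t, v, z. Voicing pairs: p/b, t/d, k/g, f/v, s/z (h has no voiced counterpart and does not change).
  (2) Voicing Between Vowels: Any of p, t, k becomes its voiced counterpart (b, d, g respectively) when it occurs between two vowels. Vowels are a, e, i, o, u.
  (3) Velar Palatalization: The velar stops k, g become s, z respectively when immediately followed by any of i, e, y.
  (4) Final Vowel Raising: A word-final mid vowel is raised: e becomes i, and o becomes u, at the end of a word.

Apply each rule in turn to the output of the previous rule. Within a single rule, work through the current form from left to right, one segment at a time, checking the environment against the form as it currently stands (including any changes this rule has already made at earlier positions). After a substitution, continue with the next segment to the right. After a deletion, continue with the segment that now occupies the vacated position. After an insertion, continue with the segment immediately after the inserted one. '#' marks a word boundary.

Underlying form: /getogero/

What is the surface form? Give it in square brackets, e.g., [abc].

[zedozeru]

(1) Progressive Voicing Assimilation: no change — [getogero]
(2) Voicing Between Vowels: [getogero] → [gedogero]
(3) Velar Palatalization: [gedogero] → [zedozero]
(4) Final Vowel Raising: [zedozero] → [zedozeru]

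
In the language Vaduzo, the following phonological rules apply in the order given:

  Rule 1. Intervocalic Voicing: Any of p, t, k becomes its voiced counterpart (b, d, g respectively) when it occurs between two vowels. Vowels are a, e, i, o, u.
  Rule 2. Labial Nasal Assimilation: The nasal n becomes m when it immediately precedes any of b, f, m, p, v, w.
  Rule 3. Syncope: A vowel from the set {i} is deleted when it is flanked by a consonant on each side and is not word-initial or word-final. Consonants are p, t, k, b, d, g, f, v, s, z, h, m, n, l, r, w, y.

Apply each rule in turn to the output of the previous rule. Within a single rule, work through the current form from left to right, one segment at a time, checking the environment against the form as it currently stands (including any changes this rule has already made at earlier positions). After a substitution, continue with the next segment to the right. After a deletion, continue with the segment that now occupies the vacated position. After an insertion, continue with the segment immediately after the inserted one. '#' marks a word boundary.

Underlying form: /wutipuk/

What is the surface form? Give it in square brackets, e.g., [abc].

Rule 1 Intervocalic Voicing: [wutipuk] → [wudibuk]
Rule 2 Labial Nasal Assimilation: no change — [wudibuk]
Rule 3 Syncope: [wudibuk] → [wudbuk]

[wudbuk]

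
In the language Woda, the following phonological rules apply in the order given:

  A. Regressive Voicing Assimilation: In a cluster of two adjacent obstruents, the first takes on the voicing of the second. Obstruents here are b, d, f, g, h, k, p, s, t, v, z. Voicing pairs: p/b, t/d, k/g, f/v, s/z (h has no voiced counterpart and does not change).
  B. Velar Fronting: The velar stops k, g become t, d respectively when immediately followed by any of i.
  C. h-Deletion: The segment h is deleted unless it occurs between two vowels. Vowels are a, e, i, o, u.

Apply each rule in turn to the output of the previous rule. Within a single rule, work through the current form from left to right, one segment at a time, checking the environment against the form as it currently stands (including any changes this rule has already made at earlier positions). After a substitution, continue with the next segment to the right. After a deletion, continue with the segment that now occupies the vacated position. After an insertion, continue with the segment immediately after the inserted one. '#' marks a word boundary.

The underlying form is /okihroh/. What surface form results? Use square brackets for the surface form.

[otiro]

A Regressive Voicing Assimilation: no change — [okihroh]
B Velar Fronting: [okihroh] → [otihroh]
C h-Deletion: [otihroh] → [otiro]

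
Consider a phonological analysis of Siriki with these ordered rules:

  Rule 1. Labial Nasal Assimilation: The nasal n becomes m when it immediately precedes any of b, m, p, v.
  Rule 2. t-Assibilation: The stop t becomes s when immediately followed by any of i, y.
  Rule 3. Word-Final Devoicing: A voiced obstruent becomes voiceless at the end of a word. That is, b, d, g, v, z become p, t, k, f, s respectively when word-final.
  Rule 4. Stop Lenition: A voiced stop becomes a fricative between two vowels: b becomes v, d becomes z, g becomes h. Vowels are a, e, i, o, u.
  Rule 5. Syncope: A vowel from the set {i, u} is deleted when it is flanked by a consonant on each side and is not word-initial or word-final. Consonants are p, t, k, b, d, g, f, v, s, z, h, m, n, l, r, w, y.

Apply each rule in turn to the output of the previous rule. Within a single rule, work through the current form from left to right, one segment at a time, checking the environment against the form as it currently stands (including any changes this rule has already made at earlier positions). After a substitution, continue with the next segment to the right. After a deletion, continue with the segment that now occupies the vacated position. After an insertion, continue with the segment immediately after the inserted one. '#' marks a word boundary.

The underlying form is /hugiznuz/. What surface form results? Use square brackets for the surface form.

Rule 1 Labial Nasal Assimilation: no change — [hugiznuz]
Rule 2 t-Assibilation: no change — [hugiznuz]
Rule 3 Word-Final Devoicing: [hugiznuz] → [hugiznus]
Rule 4 Stop Lenition: [hugiznus] → [huhiznus]
Rule 5 Syncope: [huhiznus] → [hhzns]

[hhzns]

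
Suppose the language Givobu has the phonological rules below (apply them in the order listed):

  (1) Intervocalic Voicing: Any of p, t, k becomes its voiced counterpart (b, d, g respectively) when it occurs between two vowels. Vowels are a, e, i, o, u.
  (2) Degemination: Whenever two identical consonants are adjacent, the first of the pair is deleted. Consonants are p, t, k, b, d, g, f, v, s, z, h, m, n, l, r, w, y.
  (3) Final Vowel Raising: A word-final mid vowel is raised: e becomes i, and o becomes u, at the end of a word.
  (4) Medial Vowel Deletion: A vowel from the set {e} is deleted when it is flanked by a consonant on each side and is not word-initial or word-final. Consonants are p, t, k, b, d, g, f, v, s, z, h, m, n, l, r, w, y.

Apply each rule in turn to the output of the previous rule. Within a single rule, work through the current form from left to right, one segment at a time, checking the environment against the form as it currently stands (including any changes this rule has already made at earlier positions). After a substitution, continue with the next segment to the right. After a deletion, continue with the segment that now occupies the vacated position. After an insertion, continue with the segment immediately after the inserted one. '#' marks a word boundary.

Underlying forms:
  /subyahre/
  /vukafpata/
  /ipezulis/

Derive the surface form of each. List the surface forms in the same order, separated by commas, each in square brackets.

[subyahri], [vugafpada], [ibzulis]

/subyahre/:
  (1) Intervocalic Voicing: no change — [subyahre]
  (2) Degemination: no change — [subyahre]
  (3) Final Vowel Raising: [subyahre] → [subyahri]
  (4) Medial Vowel Deletion: no change — [subyahri]
/vukafpata/:
  (1) Intervocalic Voicing: [vukafpata] → [vugafpada]
  (2) Degemination: no change — [vugafpada]
  (3) Final Vowel Raising: no change — [vugafpada]
  (4) Medial Vowel Deletion: no change — [vugafpada]
/ipezulis/:
  (1) Intervocalic Voicing: [ipezulis] → [ibezulis]
  (2) Degemination: no change — [ibezulis]
  (3) Final Vowel Raising: no change — [ibezulis]
  (4) Medial Vowel Deletion: [ibezulis] → [ibzulis]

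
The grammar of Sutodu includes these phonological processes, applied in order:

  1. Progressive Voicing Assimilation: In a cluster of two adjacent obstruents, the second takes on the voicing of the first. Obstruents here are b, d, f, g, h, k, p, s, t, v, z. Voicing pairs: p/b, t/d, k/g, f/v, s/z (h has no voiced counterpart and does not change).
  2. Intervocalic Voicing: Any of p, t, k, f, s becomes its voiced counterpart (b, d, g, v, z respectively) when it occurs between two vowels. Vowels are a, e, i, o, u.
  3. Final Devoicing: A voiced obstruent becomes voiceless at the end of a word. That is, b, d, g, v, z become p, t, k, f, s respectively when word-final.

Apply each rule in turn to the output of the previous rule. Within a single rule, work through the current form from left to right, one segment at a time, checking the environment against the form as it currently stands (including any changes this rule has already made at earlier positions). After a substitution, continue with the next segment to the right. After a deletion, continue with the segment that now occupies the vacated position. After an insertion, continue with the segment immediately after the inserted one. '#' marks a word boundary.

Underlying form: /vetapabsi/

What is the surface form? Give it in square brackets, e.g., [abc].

[vedababzi]

1 Progressive Voicing Assimilation: [vetapabsi] → [vetapabzi]
2 Intervocalic Voicing: [vetapabzi] → [vedababzi]
3 Final Devoicing: no change — [vedababzi]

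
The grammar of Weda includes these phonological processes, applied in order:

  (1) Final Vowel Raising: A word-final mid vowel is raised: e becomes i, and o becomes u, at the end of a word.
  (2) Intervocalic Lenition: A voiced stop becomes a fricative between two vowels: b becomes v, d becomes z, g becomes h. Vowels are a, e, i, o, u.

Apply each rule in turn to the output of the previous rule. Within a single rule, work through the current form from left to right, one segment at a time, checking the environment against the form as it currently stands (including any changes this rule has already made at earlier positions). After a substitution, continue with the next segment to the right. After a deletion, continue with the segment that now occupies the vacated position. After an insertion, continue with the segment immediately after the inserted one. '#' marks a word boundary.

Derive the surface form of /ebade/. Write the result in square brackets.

(1) Final Vowel Raising: [ebade] → [ebadi]
(2) Intervocalic Lenition: [ebadi] → [evazi]

[evazi]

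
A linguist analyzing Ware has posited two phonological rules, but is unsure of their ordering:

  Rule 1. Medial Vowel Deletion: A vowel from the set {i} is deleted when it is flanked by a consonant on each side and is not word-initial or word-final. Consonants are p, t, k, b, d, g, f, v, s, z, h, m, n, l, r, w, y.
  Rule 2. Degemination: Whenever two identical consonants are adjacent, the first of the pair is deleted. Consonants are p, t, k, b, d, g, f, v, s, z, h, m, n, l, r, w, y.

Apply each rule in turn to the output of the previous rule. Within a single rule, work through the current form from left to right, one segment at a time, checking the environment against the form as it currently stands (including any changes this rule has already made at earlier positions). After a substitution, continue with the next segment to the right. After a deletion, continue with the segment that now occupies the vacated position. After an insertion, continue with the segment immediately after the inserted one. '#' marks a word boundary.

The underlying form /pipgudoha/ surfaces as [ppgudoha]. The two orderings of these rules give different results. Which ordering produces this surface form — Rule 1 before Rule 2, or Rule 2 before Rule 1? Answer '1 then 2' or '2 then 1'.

2 then 1

Order 1 then 2:
  1 Medial Vowel Deletion: [pipgudoha] → [ppgudoha]
  2 Degemination: [ppgudoha] → [pgudoha]
  result: [pgudoha]
Order 2 then 1:
  2 Degemination: no change — [pipgudoha]
  1 Medial Vowel Deletion: [pipgudoha] → [ppgudoha]
  result: [ppgudoha]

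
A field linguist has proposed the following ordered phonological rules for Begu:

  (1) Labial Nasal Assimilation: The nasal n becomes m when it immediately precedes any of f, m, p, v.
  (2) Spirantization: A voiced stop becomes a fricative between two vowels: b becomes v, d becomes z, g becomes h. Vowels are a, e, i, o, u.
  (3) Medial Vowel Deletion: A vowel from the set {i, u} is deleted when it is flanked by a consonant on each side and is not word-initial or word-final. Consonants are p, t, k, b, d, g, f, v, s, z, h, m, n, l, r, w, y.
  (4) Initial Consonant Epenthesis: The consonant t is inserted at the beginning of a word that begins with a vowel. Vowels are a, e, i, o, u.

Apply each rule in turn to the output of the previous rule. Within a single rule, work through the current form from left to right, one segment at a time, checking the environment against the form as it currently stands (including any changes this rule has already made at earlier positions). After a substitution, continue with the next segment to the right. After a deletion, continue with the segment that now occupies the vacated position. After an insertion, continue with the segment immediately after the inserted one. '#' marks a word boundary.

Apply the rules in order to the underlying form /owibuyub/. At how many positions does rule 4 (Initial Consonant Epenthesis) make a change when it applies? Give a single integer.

(1) Labial Nasal Assimilation: no change — [owibuyub]
(2) Spirantization: [owibuyub] → [owivuyub]
(3) Medial Vowel Deletion: [owivuyub] → [owvyb]
(4) Initial Consonant Epenthesis: [owvyb] → [towvyb]
Rule 4 changed 1 position(s).

1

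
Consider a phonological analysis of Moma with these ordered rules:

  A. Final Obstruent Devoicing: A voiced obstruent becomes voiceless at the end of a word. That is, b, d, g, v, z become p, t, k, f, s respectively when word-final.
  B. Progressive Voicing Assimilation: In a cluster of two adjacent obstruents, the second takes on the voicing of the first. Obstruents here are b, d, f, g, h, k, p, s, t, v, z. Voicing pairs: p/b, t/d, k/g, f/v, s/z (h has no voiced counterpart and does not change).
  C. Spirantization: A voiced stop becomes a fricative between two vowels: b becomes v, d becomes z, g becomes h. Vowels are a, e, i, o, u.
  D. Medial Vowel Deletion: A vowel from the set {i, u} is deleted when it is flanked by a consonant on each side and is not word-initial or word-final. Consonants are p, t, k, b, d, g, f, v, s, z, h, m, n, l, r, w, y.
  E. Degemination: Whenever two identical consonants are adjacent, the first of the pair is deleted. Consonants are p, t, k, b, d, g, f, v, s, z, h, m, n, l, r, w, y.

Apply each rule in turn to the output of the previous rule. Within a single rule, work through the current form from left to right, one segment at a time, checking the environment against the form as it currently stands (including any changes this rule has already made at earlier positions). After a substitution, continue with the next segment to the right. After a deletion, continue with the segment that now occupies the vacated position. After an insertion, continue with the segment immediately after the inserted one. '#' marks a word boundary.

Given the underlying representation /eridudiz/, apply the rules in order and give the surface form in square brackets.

A Final Obstruent Devoicing: [eridudiz] → [eridudis]
B Progressive Voicing Assimilation: no change — [eridudis]
C Spirantization: [eridudis] → [erizuzis]
D Medial Vowel Deletion: [erizuzis] → [erzzs]
E Degemination: [erzzs] → [erzs]

[erzs]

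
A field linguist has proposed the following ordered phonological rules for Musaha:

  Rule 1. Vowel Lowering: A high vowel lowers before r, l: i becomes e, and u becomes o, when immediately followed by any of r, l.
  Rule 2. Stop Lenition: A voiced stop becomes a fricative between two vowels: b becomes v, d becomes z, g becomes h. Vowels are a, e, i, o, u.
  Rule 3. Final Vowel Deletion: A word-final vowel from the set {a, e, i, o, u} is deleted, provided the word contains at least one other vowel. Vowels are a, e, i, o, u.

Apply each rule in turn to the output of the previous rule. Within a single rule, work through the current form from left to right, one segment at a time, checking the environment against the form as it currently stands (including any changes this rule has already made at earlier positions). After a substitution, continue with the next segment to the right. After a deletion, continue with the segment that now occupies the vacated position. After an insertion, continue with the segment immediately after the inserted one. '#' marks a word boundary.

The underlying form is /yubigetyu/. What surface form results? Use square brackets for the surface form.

Rule 1 Vowel Lowering: no change — [yubigetyu]
Rule 2 Stop Lenition: [yubigetyu] → [yuvihetyu]
Rule 3 Final Vowel Deletion: [yuvihetyu] → [yuvihety]

[yuvihety]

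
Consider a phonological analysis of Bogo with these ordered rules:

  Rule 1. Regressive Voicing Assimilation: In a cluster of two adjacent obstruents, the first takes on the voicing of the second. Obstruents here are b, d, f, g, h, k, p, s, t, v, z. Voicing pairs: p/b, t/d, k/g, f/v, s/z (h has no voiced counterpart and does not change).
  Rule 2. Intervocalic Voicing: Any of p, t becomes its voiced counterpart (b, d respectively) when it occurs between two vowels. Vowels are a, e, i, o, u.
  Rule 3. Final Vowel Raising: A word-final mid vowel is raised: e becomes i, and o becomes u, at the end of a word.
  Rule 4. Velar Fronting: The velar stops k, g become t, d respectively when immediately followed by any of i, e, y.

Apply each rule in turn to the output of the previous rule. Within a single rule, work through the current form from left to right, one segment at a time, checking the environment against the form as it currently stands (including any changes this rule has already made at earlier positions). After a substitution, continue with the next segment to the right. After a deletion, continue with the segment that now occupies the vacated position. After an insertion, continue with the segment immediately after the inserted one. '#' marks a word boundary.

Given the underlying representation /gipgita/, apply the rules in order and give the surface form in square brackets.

[dibdida]

Rule 1 Regressive Voicing Assimilation: [gipgita] → [gibgita]
Rule 2 Intervocalic Voicing: [gibgita] → [gibgida]
Rule 3 Final Vowel Raising: no change — [gibgida]
Rule 4 Velar Fronting: [gibgida] → [dibdida]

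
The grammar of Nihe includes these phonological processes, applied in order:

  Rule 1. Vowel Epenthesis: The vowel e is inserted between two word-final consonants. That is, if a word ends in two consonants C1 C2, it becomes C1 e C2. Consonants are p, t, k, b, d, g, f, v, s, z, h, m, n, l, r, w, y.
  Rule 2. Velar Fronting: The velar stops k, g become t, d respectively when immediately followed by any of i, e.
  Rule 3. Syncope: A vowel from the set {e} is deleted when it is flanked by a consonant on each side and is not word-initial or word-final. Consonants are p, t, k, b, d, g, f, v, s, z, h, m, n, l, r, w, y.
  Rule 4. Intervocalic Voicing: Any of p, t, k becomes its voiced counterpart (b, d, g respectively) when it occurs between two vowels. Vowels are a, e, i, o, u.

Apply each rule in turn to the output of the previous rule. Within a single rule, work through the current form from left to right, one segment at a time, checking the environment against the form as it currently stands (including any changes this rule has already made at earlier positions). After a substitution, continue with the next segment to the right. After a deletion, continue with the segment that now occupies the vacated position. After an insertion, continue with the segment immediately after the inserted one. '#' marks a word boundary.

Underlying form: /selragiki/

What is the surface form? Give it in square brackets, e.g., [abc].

Rule 1 Vowel Epenthesis: no change — [selragiki]
Rule 2 Velar Fronting: [selragiki] → [selraditi]
Rule 3 Syncope: [selraditi] → [slraditi]
Rule 4 Intervocalic Voicing: [slraditi] → [slradidi]

[slradidi]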